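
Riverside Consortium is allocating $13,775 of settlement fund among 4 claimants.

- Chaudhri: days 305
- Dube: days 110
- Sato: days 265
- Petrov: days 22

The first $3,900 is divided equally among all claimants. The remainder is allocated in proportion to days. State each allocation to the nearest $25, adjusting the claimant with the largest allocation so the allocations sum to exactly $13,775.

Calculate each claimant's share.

$3,900 shared equally gives $975 per claimant.
Remainder $9,875 by days (total 702): Chaudhri 4,290.42 → $4,300; Dube 1,547.36 → $1,550; Sato 3,727.74 → $3,725; Petrov 309.47 → $300.
Totals: Chaudhri $975 + $4,300 = $5,275; Dube $975 + $1,550 = $2,525; Sato $975 + $3,725 = $4,700; Petrov $975 + $300 = $1,275.

Chaudhri: $5,275 | Dube: $2,525 | Sato: $4,700 | Petrov: $1,275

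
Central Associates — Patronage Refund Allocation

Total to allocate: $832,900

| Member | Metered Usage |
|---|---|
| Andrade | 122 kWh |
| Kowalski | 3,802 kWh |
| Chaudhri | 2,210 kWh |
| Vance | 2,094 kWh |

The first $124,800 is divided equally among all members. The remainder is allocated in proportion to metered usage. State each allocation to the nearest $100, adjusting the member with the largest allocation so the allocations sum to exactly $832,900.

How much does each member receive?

Andrade: $41,700; Kowalski: $358,400; Chaudhri: $221,400; Vance: $211,400

$124,800 shared equally gives $31,200 per member.
Remainder $708,100 by metered usage (total 8,228): Andrade 10,499.30 → $10,500; Kowalski 327,199.34 → $327,200; Chaudhri 190,192.15 → $190,200; Vance 180,209.21 → $180,200.
Totals: Andrade $31,200 + $10,500 = $41,700; Kowalski $31,200 + $327,200 = $358,400; Chaudhri $31,200 + $190,200 = $221,400; Vance $31,200 + $180,200 = $211,400.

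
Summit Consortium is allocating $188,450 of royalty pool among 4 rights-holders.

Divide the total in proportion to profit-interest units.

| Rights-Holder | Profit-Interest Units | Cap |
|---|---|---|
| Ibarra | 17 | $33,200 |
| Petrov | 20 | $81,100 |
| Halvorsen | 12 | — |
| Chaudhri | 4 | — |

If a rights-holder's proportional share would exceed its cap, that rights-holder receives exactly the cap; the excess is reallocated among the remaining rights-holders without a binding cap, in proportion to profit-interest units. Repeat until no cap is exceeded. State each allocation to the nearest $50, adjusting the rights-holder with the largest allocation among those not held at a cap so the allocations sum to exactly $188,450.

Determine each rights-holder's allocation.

Ibarra: $33,200 | Petrov: $81,100 | Halvorsen: $55,600 | Chaudhri: $18,550

Sum of profit-interest units: 53.
Pro-rata shares before constraints: Ibarra 60,446.23; Petrov 71,113.21; Halvorsen 42,667.92; Chaudhri 14,222.64.
Held at cap: Ibarra ($33,200); residual $155,250 reallocated over remaining profit-interest units 36.
Held at cap: Petrov ($81,100); residual $74,150 reallocated over remaining profit-interest units 16.
Shares after redistribution: Halvorsen 55,612.50 → $55,600; Chaudhri 18,537.50 → $18,550.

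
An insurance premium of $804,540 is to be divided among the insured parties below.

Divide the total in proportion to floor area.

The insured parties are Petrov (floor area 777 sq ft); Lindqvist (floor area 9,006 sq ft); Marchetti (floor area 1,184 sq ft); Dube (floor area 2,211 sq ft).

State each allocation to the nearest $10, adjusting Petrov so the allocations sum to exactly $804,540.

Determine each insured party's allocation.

Total floor area = 13,178.
Pro-rata amounts: Petrov 777/13,178 × $804,540 = 47,437.21; Lindqvist 9,006/13,178 × $804,540 = 549,832.09; Marchetti 1,184/13,178 × $804,540 = 72,285.28; Dube 2,211/13,178 × $804,540 = 134,985.43.
At nearest $10: Petrov $47,440; Lindqvist $549,830; Marchetti $72,290; Dube $134,990. Sum = $804,550.
Difference $804,540 − $804,550 = −$10 applied to Petrov: Petrov becomes $47,430.

Petrov: $47,430 · Lindqvist: $549,830 · Marchetti: $72,290 · Dube: $134,990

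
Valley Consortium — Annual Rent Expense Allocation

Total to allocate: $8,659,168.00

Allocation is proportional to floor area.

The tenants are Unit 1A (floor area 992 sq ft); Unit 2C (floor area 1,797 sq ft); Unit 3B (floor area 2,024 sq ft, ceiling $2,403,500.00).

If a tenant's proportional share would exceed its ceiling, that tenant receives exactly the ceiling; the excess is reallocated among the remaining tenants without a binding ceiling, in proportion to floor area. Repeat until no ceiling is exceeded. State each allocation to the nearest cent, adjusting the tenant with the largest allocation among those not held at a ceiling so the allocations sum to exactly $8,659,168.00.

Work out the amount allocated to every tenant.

Sum of floor area: 4,813.
Proportional shares (ignoring caps): Unit 1A 1,784,727.7490; Unit 2C 3,233,019.9244; Unit 3B 3,641,420.3266.
Cap binds for Unit 3B ($2,403,500.00); remaining pool $6,255,668.00 reallocated over remaining floor area 2,789.
Remaining shares: Unit 1A 2,225,035.0147 → $2,225,035.01; Unit 2C 4,030,632.9853 → $4,030,632.99.

Unit 1A: $2,225,035.01 · Unit 2C: $4,030,632.99 · Unit 3B: $2,403,500.00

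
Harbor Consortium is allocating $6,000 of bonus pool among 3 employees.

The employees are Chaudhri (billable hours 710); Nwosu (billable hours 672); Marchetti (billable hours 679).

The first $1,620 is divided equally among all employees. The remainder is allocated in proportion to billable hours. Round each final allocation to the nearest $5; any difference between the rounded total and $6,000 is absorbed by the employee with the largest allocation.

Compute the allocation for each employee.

First tranche $1,620 split equally: $540 each.
Remainder $4,380 by billable hours (total 2,061): Chaudhri 1,508.88 → $1,510; Nwosu 1,428.12 → $1,430; Marchetti 1,443.00 → $1,445.
Rounding difference −$5 on remainder applied to Chaudhri.
Totals: Chaudhri $540 + $1,505 = $2,045; Nwosu $540 + $1,430 = $1,970; Marchetti $540 + $1,445 = $1,985.

Chaudhri: $2,045; Nwosu: $1,970; Marchetti: $1,985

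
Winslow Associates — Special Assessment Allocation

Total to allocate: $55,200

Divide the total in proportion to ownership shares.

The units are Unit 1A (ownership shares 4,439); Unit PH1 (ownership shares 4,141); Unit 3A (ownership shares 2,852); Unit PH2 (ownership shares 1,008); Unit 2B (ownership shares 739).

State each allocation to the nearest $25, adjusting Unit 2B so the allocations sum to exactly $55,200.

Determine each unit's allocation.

Unit 1A: $18,600; Unit PH1: $17,350; Unit 3A: $11,950; Unit PH2: $4,225; Unit 2B: $3,075

Sum of ownership shares: 13,179.
Proportional shares: Unit 1A 4,439/13,179 × $55,200 = 18,592.67; Unit PH1 4,141/13,179 × $55,200 = 17,344.50; Unit 3A 2,852/13,179 × $55,200 = 11,945.55; Unit PH2 1,008/13,179 × $55,200 = 4,221.99; Unit 2B 739/13,179 × $55,200 = 3,095.29.
At nearest $25: Unit 1A $18,600; Unit PH1 $17,350; Unit 3A $11,950; Unit PH2 $4,225; Unit 2B $3,100. Sum = $55,225.
Difference $55,200 − $55,225 = −$25 applied to Unit 2B: Unit 2B becomes $3,075.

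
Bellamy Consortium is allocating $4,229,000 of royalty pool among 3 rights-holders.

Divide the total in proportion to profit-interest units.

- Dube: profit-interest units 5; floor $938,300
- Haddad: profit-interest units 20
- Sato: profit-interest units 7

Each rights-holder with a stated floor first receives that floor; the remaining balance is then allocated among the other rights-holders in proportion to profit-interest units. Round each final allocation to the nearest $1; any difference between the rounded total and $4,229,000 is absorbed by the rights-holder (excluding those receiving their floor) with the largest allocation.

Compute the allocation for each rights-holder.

Dube: $938,300 · Haddad: $2,437,556 · Sato: $853,144

Guaranteed amounts: Dube $938,300. Remaining pool $3,290,700.
Remaining pool split over remaining profit-interest units 27: Haddad 2,437,555.56 → $2,437,556; Sato 853,144.44 → $853,144.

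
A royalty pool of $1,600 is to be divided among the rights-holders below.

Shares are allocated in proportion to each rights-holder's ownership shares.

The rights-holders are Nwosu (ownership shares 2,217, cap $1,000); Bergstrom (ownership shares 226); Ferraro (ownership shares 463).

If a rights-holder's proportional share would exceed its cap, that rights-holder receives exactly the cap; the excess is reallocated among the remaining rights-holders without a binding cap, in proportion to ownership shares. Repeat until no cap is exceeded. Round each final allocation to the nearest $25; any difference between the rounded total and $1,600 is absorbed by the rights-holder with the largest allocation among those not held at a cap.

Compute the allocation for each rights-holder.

Total ownership shares = 2,906.
Pro-rata shares before constraints: Nwosu 1,220.65; Bergstrom 124.43; Ferraro 254.92.
Cap binds for Nwosu ($1,000); balance $600 reallocated over remaining ownership shares 689.
Redistributed shares: Bergstrom 196.81 → $200; Ferraro 403.19 → $400.

Nwosu: $1,000 | Bergstrom: $200 | Ferraro: $400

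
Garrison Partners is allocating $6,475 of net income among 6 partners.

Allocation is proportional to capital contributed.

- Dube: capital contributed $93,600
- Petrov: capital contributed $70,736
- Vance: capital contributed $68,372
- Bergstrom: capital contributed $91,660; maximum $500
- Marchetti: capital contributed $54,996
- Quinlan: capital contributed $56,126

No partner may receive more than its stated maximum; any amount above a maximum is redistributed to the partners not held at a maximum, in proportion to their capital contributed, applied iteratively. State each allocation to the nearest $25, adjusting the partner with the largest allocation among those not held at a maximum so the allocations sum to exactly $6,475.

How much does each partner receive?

Dube: $1,625 | Petrov: $1,225 | Vance: $1,200 | Bergstrom: $500 | Marchetti: $950 | Quinlan: $975

Sum of capital contributed: 435,490.
Unconstrained shares: Dube 1,391.67; Petrov 1,051.72; Vance 1,016.58; Bergstrom 1,362.83; Marchetti 817.70; Quinlan 834.50.
Cap binds for Bergstrom ($500); balance $5,975 reallocated over remaining capital contributed 343,830.
Redistributed shares: Dube 1,626.56 → $1,625; Petrov 1,229.23 → $1,225; Vance 1,188.15 → $1,200; Marchetti 955.71 → $950; Quinlan 975.34 → $975.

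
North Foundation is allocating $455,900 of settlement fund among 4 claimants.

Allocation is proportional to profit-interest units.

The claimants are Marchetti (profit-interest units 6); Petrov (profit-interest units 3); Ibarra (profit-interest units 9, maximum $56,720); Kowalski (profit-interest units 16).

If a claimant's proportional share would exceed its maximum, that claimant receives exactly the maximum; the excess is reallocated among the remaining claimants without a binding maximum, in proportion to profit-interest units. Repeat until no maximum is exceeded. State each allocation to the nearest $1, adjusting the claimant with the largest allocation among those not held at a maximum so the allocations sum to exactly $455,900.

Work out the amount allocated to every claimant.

Marchetti: $95,803 · Petrov: $47,902 · Ibarra: $56,720 · Kowalski: $255,475

Sum of profit-interest units: 34.
Pro-rata shares before constraints: Marchetti 80,452.94; Petrov 40,226.47; Ibarra 120,679.41; Kowalski 214,541.18.
Held at cap: Ibarra ($56,720); residual $399,180 reallocated over remaining profit-interest units 25.
Redistributed shares: Marchetti 95,803.20 → $95,803; Petrov 47,901.60 → $47,902; Kowalski 255,475.20 → $255,475.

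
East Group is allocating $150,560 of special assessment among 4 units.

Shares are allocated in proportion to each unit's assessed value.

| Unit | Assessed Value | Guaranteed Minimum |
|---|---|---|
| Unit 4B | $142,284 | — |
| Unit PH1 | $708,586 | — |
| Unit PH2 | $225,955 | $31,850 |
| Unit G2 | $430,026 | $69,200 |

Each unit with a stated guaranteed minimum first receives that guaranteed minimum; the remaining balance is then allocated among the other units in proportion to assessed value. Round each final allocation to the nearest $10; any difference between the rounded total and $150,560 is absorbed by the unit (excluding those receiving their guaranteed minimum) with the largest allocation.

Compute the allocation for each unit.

Unit 4B: $8,280 | Unit PH1: $41,230 | Unit PH2: $31,850 | Unit G2: $69,200

Minimums first: Unit PH2 $31,850; Unit G2 $69,200. Remaining pool $49,510.
Remaining pool split over remaining assessed value 850,870: Unit 4B 8,279.15 → $8,280; Unit PH1 41,230.85 → $41,230.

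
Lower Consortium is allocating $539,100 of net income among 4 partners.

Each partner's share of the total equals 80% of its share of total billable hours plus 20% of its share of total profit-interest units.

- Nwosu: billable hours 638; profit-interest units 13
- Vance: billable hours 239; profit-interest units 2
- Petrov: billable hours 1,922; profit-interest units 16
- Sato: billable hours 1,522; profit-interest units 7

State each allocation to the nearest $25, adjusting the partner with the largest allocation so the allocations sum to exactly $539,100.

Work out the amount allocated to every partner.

Totals — billable hours 4,321, profit-interest units 38.
Composite weights (80% billable hours + 20% profit-interest units): Nwosu 0.1865; Vance 0.0548; Petrov 0.4401; Sato 0.3186.
Proportional shares: Nwosu 100,564.72; Vance 29,529.38; Petrov 237,233.16; Sato 171,772.75.
Rounded to nearest $25: Nwosu $100,575; Vance $29,525; Petrov $237,225; Sato $171,775. Sum = $539,100.
No rounding difference to absorb.

Nwosu: $100,575 · Vance: $29,525 · Petrov: $237,225 · Sato: $171,775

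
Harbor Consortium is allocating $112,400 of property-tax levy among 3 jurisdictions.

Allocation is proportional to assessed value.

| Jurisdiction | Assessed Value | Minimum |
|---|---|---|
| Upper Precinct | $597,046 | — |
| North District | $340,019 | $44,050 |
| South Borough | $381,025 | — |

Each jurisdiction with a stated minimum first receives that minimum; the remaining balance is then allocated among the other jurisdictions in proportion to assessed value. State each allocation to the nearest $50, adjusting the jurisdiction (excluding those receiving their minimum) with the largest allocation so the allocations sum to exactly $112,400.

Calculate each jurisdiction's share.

Fund the minimums — North District $44,050. Remaining pool $68,350.
Remaining pool split over remaining assessed value 978,071: Upper Precinct 41,723.04 → $41,700; South Borough 26,626.96 → $26,650.

Upper Precinct: $41,700 | North District: $44,050 | South Borough: $26,650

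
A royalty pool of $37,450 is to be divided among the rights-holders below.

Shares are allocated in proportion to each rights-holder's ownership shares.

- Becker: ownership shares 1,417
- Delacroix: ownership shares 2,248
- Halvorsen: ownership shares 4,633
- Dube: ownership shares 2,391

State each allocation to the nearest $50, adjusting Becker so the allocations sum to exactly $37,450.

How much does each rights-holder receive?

Sum of ownership shares: 10,689.
Pro-rata amounts: Becker 1,417/10,689 × $37,450 = 4,964.60; Delacroix 2,248/10,689 × $37,450 = 7,876.10; Halvorsen 4,633/10,689 × $37,450 = 16,232.19; Dube 2,391/10,689 × $37,450 = 8,377.11.
After rounding ($50): Becker $4,950; Delacroix $7,900; Halvorsen $16,250; Dube $8,400. Sum = $37,500.
Difference $37,450 − $37,500 = −$50 applied to Becker: Becker becomes $4,900.

Becker: $4,900; Delacroix: $7,900; Halvorsen: $16,250; Dube: $8,400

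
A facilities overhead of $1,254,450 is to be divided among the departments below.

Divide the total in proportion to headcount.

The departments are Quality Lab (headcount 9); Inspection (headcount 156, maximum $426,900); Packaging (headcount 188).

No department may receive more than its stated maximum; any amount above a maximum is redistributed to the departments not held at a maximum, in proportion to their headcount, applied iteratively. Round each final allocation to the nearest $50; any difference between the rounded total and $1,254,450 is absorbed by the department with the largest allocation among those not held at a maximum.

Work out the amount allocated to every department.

Quality Lab: $37,800 | Inspection: $426,900 | Packaging: $789,750

Sum of headcount: 353.
Unconstrained shares: Quality Lab 31,983.14; Inspection 554,374.50; Packaging 668,092.35.
Capped: Inspection ($426,900); residual $827,550 reallocated over remaining headcount 197.
Shares after redistribution: Quality Lab 37,806.85 → $37,800; Packaging 789,743.15 → $789,750.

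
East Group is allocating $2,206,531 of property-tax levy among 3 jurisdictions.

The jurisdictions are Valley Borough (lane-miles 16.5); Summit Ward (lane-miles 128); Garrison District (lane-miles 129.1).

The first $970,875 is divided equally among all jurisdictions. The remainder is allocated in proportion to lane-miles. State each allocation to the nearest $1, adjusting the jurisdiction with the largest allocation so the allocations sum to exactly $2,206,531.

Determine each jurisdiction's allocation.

$970,875 shared equally gives $323,625 per jurisdiction.
Remainder $1,235,656 by lane-miles (total 273.6): Valley Borough 74,518.73 → $74,519; Summit Ward 578,084.68 → $578,085; Garrison District 583,052.59 → $583,053.
Rounding difference −$1 on remainder applied to Garrison District.
Totals: Valley Borough $323,625 + $74,519 = $398,144; Summit Ward $323,625 + $578,085 = $901,710; Garrison District $323,625 + $583,052 = $906,677.

Valley Borough: $398,144; Summit Ward: $901,710; Garrison District: $906,677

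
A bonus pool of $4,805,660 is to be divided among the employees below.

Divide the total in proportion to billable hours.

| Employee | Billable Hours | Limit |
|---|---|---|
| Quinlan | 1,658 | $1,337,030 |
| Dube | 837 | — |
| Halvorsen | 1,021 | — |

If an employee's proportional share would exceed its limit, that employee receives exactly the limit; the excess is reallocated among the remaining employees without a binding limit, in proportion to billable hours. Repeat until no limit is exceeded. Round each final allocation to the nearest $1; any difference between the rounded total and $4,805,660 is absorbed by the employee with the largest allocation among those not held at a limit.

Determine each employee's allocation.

Total billable hours = 3,516.
Unconstrained shares: Quinlan 2,266,150.25; Dube 1,144,009.51; Halvorsen 1,395,500.24.
Cap binds for Quinlan ($1,337,030); balance $3,468,630 reallocated over remaining billable hours 1,858.
Remaining shares: Dube 1,562,563.68 → $1,562,564; Halvorsen 1,906,066.32 → $1,906,066.

Quinlan: $1,337,030 | Dube: $1,562,564 | Halvorsen: $1,906,066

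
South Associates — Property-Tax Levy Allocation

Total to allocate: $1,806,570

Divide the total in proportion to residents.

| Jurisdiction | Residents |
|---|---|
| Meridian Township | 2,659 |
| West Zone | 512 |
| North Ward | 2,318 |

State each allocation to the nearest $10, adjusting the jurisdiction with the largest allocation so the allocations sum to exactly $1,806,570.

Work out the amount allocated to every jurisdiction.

Residents total: 5,489.
Raw shares: Meridian Township 2,659/5,489 × $1,806,570 = 875,144.77; West Zone 512/5,489 × $1,806,570 = 168,512.27; North Ward 2,318/5,489 × $1,806,570 = 762,912.96.
At nearest $10: Meridian Township $875,140; West Zone $168,510; North Ward $762,910. Sum = $1,806,560.
Difference $1,806,570 − $1,806,560 = +$10 applied to largest allocation (Meridian Township): Meridian Township becomes $875,150.

Meridian Township: $875,150; West Zone: $168,510; North Ward: $762,910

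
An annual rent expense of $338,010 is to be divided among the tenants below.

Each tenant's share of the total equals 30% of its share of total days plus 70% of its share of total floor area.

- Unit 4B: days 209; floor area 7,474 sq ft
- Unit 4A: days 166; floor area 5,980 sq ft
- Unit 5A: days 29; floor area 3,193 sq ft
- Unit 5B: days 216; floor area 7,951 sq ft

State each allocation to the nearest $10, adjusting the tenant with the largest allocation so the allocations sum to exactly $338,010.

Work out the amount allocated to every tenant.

Days total 620; floor area total 24,598.
Composite weights (30% days + 70% floor area): Unit 4B 0.3138; Unit 4A 0.2505; Unit 5A 0.1049; Unit 5B 0.3308.
Proportional shares: Unit 4B 106,074.68; Unit 4A 84,671.17; Unit 5A 35,456.36; Unit 5B 111,807.79.
At nearest $10: Unit 4B $106,070; Unit 4A $84,670; Unit 5A $35,460; Unit 5B $111,810. Sum = $338,010.
No rounding difference to absorb.

Unit 4B: $106,070; Unit 4A: $84,670; Unit 5A: $35,460; Unit 5B: $111,810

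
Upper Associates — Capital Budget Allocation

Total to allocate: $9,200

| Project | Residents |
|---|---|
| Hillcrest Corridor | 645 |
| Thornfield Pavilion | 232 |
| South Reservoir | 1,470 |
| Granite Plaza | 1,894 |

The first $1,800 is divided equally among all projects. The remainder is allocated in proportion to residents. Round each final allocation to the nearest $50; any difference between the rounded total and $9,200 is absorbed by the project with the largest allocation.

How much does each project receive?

$1,800 shared equally gives $450 per project.
Remainder $7,400 by residents (total 4,241): Hillcrest Corridor 1,125.44 → $1,150; Thornfield Pavilion 404.81 → $400; South Reservoir 2,564.96 → $2,550; Granite Plaza 3,304.79 → $3,300.
Totals: Hillcrest Corridor $450 + $1,150 = $1,600; Thornfield Pavilion $450 + $400 = $850; South Reservoir $450 + $2,550 = $3,000; Granite Plaza $450 + $3,300 = $3,750.

Hillcrest Corridor: $1,600 · Thornfield Pavilion: $850 · South Reservoir: $3,000 · Granite Plaza: $3,750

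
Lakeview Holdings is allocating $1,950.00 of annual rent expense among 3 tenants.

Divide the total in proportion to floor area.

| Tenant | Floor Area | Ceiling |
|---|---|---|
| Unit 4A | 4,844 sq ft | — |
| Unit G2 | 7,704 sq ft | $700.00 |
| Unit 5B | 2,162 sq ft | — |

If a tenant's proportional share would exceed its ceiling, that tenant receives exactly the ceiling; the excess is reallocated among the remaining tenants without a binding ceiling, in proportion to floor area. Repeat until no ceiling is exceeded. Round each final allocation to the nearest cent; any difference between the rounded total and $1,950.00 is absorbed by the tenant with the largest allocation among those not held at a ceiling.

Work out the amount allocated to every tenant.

Unit 4A: $864.26; Unit G2: $700.00; Unit 5B: $385.74

Sum of floor area: 14,710.
Unconstrained shares: Unit 4A 642.1346; Unit G2 1,021.2644; Unit 5B 286.6010.
Held at cap: Unit G2 ($700.00); remaining pool $1,250.00 reallocated over remaining floor area 7,006.
Shares after redistribution: Unit 4A 864.2592 → $864.26; Unit 5B 385.7408 → $385.74.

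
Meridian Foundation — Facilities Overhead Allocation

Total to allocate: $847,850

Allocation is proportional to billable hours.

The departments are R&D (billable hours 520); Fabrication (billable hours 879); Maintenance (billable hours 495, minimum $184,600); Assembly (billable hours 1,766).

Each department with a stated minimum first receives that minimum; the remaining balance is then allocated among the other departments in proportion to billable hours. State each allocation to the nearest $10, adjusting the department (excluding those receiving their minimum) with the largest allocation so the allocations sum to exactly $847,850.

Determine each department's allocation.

Minimums first: Maintenance $184,600. Remaining pool $663,250.
Remaining pool split over remaining billable hours 3,165: R&D 108,969.98 → $108,970; Fabrication 184,201.18 → $184,200; Assembly 370,078.83 → $370,080.

R&D: $108,970 | Fabrication: $184,200 | Maintenance: $184,600 | Assembly: $370,080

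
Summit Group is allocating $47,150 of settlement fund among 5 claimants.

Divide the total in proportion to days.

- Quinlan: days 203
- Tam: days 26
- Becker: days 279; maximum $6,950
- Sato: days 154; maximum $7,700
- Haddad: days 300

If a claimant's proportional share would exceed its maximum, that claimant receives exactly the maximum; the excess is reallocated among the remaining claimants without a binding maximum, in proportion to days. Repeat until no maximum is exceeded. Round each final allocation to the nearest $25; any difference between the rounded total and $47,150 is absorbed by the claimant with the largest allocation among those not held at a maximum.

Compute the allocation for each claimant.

Quinlan: $12,475 | Tam: $1,600 | Becker: $6,950 | Sato: $7,700 | Haddad: $18,425

Combined days = 962.
Pro-rata shares before constraints: Quinlan 9,949.53; Tam 1,274.32; Becker 13,674.48; Sato 7,547.92; Haddad 14,703.74.
Held at cap: Becker ($6,950); balance $40,200 reallocated over remaining days 683.
Held at cap: Sato ($7,700); balance $32,500 reallocated over remaining days 529.
Redistributed shares: Quinlan 12,471.64 → $12,475; Tam 1,597.35 → $1,600; Haddad 18,431.00 → $18,425.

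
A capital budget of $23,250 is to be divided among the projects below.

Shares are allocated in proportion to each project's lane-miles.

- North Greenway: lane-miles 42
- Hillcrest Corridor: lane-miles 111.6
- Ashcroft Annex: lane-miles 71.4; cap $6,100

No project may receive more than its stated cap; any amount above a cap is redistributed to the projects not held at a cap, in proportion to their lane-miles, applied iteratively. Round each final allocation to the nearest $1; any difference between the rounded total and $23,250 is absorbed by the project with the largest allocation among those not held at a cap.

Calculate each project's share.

Sum of lane-miles: 225.
Unconstrained shares: North Greenway 4,340.00; Hillcrest Corridor 11,532.00; Ashcroft Annex 7,378.00.
Held at cap: Ashcroft Annex ($6,100); remaining pool $17,150 reallocated over remaining lane-miles 153.6.
Redistributed shares: North Greenway 4,689.45 → $4,689; Hillcrest Corridor 12,460.55 → $12,461.

North Greenway: $4,689 | Hillcrest Corridor: $12,461 | Ashcroft Annex: $6,100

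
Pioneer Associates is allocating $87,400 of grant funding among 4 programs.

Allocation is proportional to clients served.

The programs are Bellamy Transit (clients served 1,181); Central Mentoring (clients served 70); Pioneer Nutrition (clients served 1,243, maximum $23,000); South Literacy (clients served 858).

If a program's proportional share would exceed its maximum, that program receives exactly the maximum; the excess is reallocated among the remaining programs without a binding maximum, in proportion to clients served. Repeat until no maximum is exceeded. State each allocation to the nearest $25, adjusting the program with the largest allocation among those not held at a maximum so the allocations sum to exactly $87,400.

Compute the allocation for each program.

Bellamy Transit: $36,050 · Central Mentoring: $2,150 · Pioneer Nutrition: $23,000 · South Literacy: $26,200

Clients served total: 3,352.
Proportional shares (ignoring caps): Bellamy Transit 30,793.38; Central Mentoring 1,825.18; Pioneer Nutrition 32,409.96; South Literacy 22,371.48.
Held at cap: Pioneer Nutrition ($23,000); residual $64,400 reallocated over remaining clients served 2,109.
Remaining shares: Bellamy Transit 36,062.78 → $36,075; Central Mentoring 2,137.51 → $2,150; South Literacy 26,199.72 → $26,200.
Rounding difference −$25 applied to Bellamy Transit → $36,050.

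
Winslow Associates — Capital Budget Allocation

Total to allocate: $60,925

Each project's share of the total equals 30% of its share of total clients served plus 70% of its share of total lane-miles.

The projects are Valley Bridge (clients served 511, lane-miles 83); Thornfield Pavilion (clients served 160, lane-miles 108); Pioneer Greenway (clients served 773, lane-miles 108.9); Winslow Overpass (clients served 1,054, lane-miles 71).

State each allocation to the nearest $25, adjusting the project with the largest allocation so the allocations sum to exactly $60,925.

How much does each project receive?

Valley Bridge: $13,275; Thornfield Pavilion: $13,600; Pioneer Greenway: $18,175; Winslow Overpass: $15,875

Totals — clients served 2,498, lane-miles 370.9.
Combined weights (30% clients served + 70% lane-miles): Valley Bridge 0.2180; Thornfield Pavilion 0.2230; Pioneer Greenway 0.2984; Winslow Overpass 0.2606.
Proportional shares: Valley Bridge 13,282.57; Thornfield Pavilion 13,588.95; Pioneer Greenway 18,177.67; Winslow Overpass 15,875.82.
After rounding ($25): Valley Bridge $13,275; Thornfield Pavilion $13,600; Pioneer Greenway $18,175; Winslow Overpass $15,875. Sum = $60,925.
Sum already equals the total — no adjustment.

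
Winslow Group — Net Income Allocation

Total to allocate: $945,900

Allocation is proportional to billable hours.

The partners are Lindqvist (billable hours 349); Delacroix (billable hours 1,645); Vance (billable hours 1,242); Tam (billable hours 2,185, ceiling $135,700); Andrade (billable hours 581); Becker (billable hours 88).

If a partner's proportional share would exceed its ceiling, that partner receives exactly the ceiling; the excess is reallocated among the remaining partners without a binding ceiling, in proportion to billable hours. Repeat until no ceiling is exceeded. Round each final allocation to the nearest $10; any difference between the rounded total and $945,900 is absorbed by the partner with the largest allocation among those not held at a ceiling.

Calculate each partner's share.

Billable hours total: 6,090.
Unconstrained shares: Lindqvist 54,206.75; Delacroix 255,501.72; Vance 192,907.68; Tam 339,374.63; Andrade 90,241.03; Becker 13,668.18.
Held at cap: Tam ($135,700); residual $810,200 reallocated over remaining billable hours 3,905.
Remaining shares: Lindqvist 72,409.68 → $72,410; Delacroix 341,300.64 → $341,300; Vance 257,687.17 → $257,690; Andrade 120,544.48 → $120,540; Becker 18,258.03 → $18,260.

Lindqvist: $72,410 | Delacroix: $341,300 | Vance: $257,690 | Tam: $135,700 | Andrade: $120,540 | Becker: $18,260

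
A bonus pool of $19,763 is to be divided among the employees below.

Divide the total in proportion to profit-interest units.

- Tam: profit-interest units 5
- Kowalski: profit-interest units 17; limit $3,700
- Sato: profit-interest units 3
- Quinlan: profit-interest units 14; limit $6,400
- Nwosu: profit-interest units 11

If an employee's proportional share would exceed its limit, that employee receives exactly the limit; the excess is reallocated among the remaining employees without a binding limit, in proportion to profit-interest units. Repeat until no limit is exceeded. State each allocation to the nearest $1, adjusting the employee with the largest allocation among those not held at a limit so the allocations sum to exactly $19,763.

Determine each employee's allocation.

Combined profit-interest units = 50.
Pro-rata shares before constraints: Tam 1,976.30; Kowalski 6,719.42; Sato 1,185.78; Quinlan 5,533.64; Nwosu 4,347.86.
Held at cap: Kowalski ($3,700); residual $16,063 reallocated over remaining profit-interest units 33.
Held at cap: Quinlan ($6,400); residual $9,663 reallocated over remaining profit-interest units 19.
Remaining shares: Tam 2,542.89 → $2,543; Sato 1,525.74 → $1,526; Nwosu 5,594.37 → $5,594.

Tam: $2,543 | Kowalski: $3,700 | Sato: $1,526 | Quinlan: $6,400 | Nwosu: $5,594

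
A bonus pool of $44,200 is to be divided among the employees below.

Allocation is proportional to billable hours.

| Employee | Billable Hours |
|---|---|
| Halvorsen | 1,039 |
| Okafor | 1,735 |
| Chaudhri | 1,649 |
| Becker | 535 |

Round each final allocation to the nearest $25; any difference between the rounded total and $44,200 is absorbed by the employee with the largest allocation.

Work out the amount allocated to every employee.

Combined billable hours = 4,958.
Pro-rata amounts: Halvorsen 1,039/4,958 × $44,200 = 9,262.57; Okafor 1,735/4,958 × $44,200 = 15,467.33; Chaudhri 1,649/4,958 × $44,200 = 14,700.65; Becker 535/4,958 × $44,200 = 4,769.46.
At nearest $25: Halvorsen $9,275; Okafor $15,475; Chaudhri $14,700; Becker $4,775. Sum = $44,225.
Difference $44,200 − $44,225 = −$25 applied to largest allocation (Okafor): Okafor becomes $15,450.

Halvorsen: $9,275; Okafor: $15,450; Chaudhri: $14,700; Becker: $4,775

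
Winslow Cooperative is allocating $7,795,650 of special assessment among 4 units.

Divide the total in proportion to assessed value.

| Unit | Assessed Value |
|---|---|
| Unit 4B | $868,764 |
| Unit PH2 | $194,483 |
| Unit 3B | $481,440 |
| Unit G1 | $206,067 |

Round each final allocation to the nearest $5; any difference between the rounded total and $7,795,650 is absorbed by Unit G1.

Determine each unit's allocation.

Unit 4B: $3,868,380 · Unit PH2: $865,980 · Unit 3B: $2,143,725 · Unit G1: $917,565

Assessed value total: 1,750,754.
Pro-rata amounts: Unit 4B 868,764/1,750,754 × $7,795,650 = 3,868,379.04; Unit PH2 194,483/1,750,754 × $7,795,650 = 865,981.97; Unit 3B 481,440/1,750,754 × $7,795,650 = 2,143,726.49; Unit G1 206,067/1,750,754 × $7,795,650 = 917,562.495.
At nearest $5: Unit 4B $3,868,380; Unit PH2 $865,980; Unit 3B $2,143,725; Unit G1 $917,560. Sum = $7,795,645.
Difference $7,795,650 − $7,795,645 = +$5 applied to Unit G1: Unit G1 becomes $917,565.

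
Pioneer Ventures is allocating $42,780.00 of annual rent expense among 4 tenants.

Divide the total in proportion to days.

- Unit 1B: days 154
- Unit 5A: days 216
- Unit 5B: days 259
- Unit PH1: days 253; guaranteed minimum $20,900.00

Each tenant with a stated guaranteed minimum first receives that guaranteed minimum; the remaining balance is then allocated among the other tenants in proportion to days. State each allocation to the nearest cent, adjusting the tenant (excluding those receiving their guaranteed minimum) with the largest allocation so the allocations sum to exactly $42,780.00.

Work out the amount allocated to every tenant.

Minimums first: Unit PH1 $20,900.00. Remaining pool $21,880.00.
Remaining pool split over remaining days 629: Unit 1B 5,356.9475 → $5,356.95; Unit 5A 7,513.6407 → $7,513.64; Unit 5B 9,009.4118 → $9,009.41.

Unit 1B: $5,356.95 · Unit 5A: $7,513.64 · Unit 5B: $9,009.41 · Unit PH1: $20,900.00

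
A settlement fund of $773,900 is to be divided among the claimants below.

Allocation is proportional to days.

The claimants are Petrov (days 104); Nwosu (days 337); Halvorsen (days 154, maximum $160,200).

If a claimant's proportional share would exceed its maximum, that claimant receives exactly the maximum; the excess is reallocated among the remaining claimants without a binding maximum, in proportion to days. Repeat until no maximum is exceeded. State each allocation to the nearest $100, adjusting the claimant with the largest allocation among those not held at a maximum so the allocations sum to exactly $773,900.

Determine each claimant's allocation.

Days total: 595.
Pro-rata shares before constraints: Petrov 135,269.92; Nwosu 438,326.55; Halvorsen 200,303.53.
Held at cap: Halvorsen ($160,200); residual $613,700 reallocated over remaining days 441.
Shares after redistribution: Petrov 144,727.44 → $144,700; Nwosu 468,972.56 → $469,000.

Petrov: $144,700 | Nwosu: $469,000 | Halvorsen: $160,200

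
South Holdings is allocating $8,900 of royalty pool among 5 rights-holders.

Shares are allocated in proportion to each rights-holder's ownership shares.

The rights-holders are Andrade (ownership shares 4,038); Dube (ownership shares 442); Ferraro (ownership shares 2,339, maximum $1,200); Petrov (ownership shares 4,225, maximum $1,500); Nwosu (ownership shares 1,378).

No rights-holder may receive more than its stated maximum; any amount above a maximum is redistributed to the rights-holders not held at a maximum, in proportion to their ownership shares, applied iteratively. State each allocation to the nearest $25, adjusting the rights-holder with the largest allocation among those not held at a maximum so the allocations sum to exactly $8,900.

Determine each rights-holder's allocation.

Combined ownership shares = 12,422.
Unconstrained shares: Andrade 2,893.11; Dube 316.68; Ferraro 1,675.83; Petrov 3,027.09; Nwosu 987.30.
Cap binds for Ferraro ($1,200), Petrov ($1,500); balance $6,200 reallocated over remaining ownership shares 5,858.
Redistributed shares: Andrade 4,273.75 → $4,275; Dube 467.80 → $475; Nwosu 1,458.45 → $1,450.

Andrade: $4,275; Dube: $475; Ferraro: $1,200; Petrov: $1,500; Nwosu: $1,450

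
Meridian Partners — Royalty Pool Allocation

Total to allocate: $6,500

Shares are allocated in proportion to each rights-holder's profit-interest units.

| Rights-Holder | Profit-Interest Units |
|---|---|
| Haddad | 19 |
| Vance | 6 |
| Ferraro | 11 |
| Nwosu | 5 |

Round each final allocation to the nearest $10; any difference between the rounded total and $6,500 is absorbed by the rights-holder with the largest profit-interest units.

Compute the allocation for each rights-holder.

Total profit-interest units = 19 + 6 + 11 + 5 = 41.
Unrounded shares: Haddad 3,012.20; Vance 951.22; Ferraro 1,743.90; Nwosu 792.68.
After rounding ($10): Haddad $3,010; Vance $950; Ferraro $1,740; Nwosu $790. Sum = $6,490.
Difference $6,500 − $6,490 = +$10 applied to largest profit-interest units (Haddad): Haddad becomes $3,020.

Haddad: $3,020; Vance: $950; Ferraro: $1,740; Nwosu: $790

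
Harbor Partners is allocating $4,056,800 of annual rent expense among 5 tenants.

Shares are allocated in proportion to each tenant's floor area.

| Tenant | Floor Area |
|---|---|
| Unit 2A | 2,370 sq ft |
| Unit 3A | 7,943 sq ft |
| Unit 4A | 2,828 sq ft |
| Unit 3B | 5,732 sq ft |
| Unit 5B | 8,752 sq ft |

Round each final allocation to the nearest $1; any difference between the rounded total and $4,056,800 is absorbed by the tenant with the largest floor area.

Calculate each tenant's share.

Floor area total: 27,625.
Raw shares: Unit 2A 2,370/27,625 × $4,056,800 = 348,040.40; Unit 3A 7,943/27,625 × $4,056,800 = 1,166,449.32; Unit 4A 2,828/27,625 × $4,056,800 = 415,298.84; Unit 3B 5,732/27,625 × $4,056,800 = 841,758.47; Unit 5B 8,752/27,625 × $4,056,800 = 1,285,252.98.
After rounding ($1): Unit 2A $348,040; Unit 3A $1,166,449; Unit 4A $415,299; Unit 3B $841,758; Unit 5B $1,285,253. Sum = $4,056,799.
Difference $4,056,800 − $4,056,799 = +$1 applied to largest floor area (Unit 5B): Unit 5B becomes $1,285,254.

Unit 2A: $348,040 · Unit 3A: $1,166,449 · Unit 4A: $415,299 · Unit 3B: $841,758 · Unit 5B: $1,285,254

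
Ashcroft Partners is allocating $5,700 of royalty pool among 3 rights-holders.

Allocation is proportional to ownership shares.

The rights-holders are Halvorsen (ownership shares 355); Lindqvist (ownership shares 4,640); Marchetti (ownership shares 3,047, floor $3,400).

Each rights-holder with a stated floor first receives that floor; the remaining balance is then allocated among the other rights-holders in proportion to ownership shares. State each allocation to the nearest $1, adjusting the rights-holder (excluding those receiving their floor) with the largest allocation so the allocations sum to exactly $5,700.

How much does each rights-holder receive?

Minimums first: Marchetti $3,400. Residual $2,300.
Residual split over remaining ownership shares 4,995: Halvorsen 163.46 → $163; Lindqvist 2,136.54 → $2,137.

Halvorsen: $163 · Lindqvist: $2,137 · Marchetti: $3,400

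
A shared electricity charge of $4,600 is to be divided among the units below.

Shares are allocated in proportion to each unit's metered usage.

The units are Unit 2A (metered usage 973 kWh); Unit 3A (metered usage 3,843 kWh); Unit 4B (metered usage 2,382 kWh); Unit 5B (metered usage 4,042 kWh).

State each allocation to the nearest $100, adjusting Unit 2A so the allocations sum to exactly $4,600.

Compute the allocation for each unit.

Total metered usage = 11,240.
Pro-rata amounts: Unit 2A 973/11,240 × $4,600 = 398.20; Unit 3A 3,843/11,240 × $4,600 = 1,572.76; Unit 4B 2,382/11,240 × $4,600 = 974.84; Unit 5B 4,042/11,240 × $4,600 = 1,654.20.
Rounded to nearest $100: Unit 2A $400; Unit 3A $1,600; Unit 4B $1,000; Unit 5B $1,700. Sum = $4,700.
Difference $4,600 − $4,700 = −$100 applied to Unit 2A: Unit 2A becomes $300.

Unit 2A: $300 | Unit 3A: $1,600 | Unit 4B: $1,000 | Unit 5B: $1,700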